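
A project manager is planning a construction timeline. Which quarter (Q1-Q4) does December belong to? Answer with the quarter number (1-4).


Month: December (month 12)
Q1: January-March (months 1-3)
Q2: April-June (months 4-6)
Q3: July-September (months 7-9)
Q4: October-December (months 10-12)
Month 12 falls in Q4

4


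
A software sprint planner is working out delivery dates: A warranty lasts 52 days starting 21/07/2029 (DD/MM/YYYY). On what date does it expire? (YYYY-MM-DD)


Start: 2029-07-21
Adding 52 days
Days remaining in July: 10
After July: 42 days still to add
August 2029: 31 days, 11 remaining
September 2029 has 30 days, need 11
Result: 2029-09-11

2029-09-11


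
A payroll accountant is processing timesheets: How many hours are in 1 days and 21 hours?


Days: 1
Extra hours: 21
Hours per day: 24
Days to hours: 1 x 24 = 24
Total: 24 + 21 = 45

45


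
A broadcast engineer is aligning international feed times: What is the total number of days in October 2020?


Month: October
Year: 2020
October is a 31-day month
Total: 31 days

31


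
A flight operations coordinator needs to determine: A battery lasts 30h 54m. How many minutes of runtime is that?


Hours: 30
Extra minutes: 54
Minutes per hour: 60
Hours to minutes: 30 x 60 = 1800
Total: 1800 + 54 = 1854

1854


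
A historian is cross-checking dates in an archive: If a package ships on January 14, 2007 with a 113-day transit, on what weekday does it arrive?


Start: 2007-01-14 (Sunday)
Step 1 - find target date: add 113 days
  2007-01-14 + 113 days = 2007-05-07
Step 2 - day of week:
  113 mod 7 = 1
  Sunday + 1 days -> Monday
Result: Monday (2007-05-07)

Monday


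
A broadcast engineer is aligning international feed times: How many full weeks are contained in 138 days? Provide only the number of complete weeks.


Total days: 138
Days per week: 7
Division: 138 / 7 = 19 remainder 5
Complete weeks: 19
Remaining days: 5

19


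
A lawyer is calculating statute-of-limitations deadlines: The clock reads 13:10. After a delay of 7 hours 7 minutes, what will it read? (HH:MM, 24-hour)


Start time: 13:10
Adding: 7 hours 7 minutes
Minutes: 10 + 7 = 17
Hours: 13 + 7 + 0 = 20
Result: 20:17

20:17


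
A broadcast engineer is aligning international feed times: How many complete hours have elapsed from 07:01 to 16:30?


Start: 07:01
End: 16:30
Hour difference: 16 - 7 = 9 hours
Minute difference: 30 - 1 = 29 minutes
Total minutes: 569
Complete hours: 569 / 60 = 9 (remainder 29)

9


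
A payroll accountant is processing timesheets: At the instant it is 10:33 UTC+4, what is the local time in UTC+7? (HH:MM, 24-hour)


Local time: 10:33 at UTC+4 (offset 4h)
Target zone: UTC+7 (offset 7h)
Difference: 7 - (4) = 3 hours
Calculation: 10 + (3) = 13
Result: 13:33

13:33


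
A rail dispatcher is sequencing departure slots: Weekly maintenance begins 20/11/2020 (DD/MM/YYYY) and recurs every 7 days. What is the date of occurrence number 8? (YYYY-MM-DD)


First occurrence: 2020-11-20 (occurrence 1)
Each occurrence is 7 days after the previous.
Occurrence 8 is 7 weeks after the first.
7 weeks = 49 days
2020-11-20 + 49 days = 2021-01-08

2021-01-08


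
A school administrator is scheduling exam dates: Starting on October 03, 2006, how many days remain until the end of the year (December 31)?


Start: October 03, 2006
End: December 31, 2006
Days left in October: 28
November: 30
December: 31
Sum of remaining months: 61
Total: 28 + 61 = 89

89


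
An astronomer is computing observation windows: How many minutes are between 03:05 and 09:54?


Start time: 03:05 = 185 minutes from midnight
End time: 09:54 = 594 minutes from midnight
Difference: 594 - 185 = 409 minutes
That is 6 hours and 49 minutes

409


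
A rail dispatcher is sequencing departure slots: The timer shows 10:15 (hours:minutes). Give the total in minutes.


Hours: 10
Minutes: 15
Convert hours to minutes: 10 x 60 = 600
Add remaining minutes: 600 + 15 = 615

615


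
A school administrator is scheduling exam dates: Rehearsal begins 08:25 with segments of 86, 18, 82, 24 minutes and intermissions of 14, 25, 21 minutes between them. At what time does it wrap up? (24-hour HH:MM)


Start: 08:25 = 505 min from midnight
  after task 1 (86 min): 09:51
  after break (14 min): 10:05
  after task 2 (18 min): 10:23
  after break (25 min): 10:48
  after task 3 (82 min): 12:10
  after break (21 min): 12:31
  after task 4 (24 min): 12:55
Total elapsed: 270 minutes
End time: 12:55

12:55


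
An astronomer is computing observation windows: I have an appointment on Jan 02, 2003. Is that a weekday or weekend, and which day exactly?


Date: 2003-01-02
January 1, 2003 is a Wednesday
Day of year: 2
Offset from Jan 1: 1 days
1 mod 7 = 1
Result: Thursday

Thursday


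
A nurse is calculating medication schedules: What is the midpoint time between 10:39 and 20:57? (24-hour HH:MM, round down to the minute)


Start time: 10:39 = 639 minutes from midnight
End time: 20:57 = 1257 minutes from midnight
Sum: 639 + 1257 = 1896
Midpoint: 1896 / 2 = 948 minutes
Convert: 948 / 60 = 15 hours, 48 minutes
Result: 15:48

15:48


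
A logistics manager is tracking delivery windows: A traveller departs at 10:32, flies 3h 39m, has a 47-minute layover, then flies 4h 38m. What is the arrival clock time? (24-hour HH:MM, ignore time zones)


Depart: 10:32
Leg 1: +219 min -> 14:11
Layover: +47 min -> 14:58
Leg 2: +278 min -> 19:36
Total travel: 544 minutes = 9h 4m
Arrival: 19:36

19:36


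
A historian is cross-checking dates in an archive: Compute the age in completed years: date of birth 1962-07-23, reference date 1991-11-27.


Birth: 1962-07-23
Reference: 1991-11-27
Year difference: 1991 - 1962 = 29
Has birthday (07-23) occurred by 11-27? Yes
Age in full years: 29

29


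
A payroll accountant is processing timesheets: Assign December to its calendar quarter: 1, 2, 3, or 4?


Month: December (month 12)
Q1: January-March (months 1-3)
Q2: April-June (months 4-6)
Q3: July-September (months 7-9)
Q4: October-December (months 10-12)
Month 12 falls in Q4

4


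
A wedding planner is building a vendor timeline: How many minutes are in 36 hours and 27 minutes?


Hours: 36
Extra minutes: 27
Minutes per hour: 60
Hours to minutes: 36 x 60 = 2160
Total: 2160 + 27 = 2187

2187


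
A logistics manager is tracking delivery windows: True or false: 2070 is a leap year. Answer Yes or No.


Year: 2070
Divisible by 4? 2070 / 4 = 517.5 -> No
Not divisible by 4, so NOT a leap year

No


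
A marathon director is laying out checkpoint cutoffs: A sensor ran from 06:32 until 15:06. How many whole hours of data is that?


Start: 06:32
End: 15:06
Hour difference: 15 - 6 = 9 hours
Minute difference: 6 - 32 = -26 minutes
Total minutes: 514
Complete hours: 514 / 60 = 8 (remainder 34)

8


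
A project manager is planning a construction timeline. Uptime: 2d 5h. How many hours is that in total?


Days: 2
Extra hours: 5
Hours per day: 24
Days to hours: 2 x 24 = 48
Total: 48 + 5 = 53

53


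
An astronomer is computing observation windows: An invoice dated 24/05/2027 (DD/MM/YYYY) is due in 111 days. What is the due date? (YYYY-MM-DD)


Start: 2027-05-24
Adding 111 days
Days remaining in May: 7
After May: 104 days still to add
June 2027: 30 days, 74 remaining
July 2027: 31 days, 43 remaining
August 2027: 31 days, 12 remaining
September 2027 has 30 days, need 12
Result: 2027-09-12

2027-09-12


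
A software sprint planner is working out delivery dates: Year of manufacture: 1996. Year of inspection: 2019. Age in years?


Birth year: 1996
Current year: 2019
Age = current year - birth year
Age = 2019 - 1996 = 23

23


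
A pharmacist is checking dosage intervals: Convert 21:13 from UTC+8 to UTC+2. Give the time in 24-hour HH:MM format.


Local time: 21:13 at UTC+8 (offset 8h)
Target zone: UTC+2 (offset 2h)
Difference: 2 - (8) = -6 hours
Calculation: 21 + (-6) = 15
Result: 15:13

15:13


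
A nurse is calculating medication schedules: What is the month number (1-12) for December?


Calendar month order:
11. November
12. December <--
December is month number 12

12


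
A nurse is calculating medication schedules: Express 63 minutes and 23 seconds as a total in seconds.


Minutes: 63
Seconds: 23
Convert minutes to seconds: 63 x 60 = 3780
Add remaining seconds: 3780 + 23 = 3803

3803


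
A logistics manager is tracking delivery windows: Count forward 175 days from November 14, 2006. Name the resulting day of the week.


Start: 2006-11-14 (Tuesday)
Step 1 - find target date: add 175 days
  2006-11-14 + 175 days = 2007-05-08
Step 2 - day of week:
  175 mod 7 = 0
  Tuesday + 0 days -> Tuesday
Result: Tuesday (2007-05-08)

Tuesday


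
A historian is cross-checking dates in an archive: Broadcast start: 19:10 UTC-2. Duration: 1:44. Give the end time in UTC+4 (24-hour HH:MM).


Start: 19:10 in UTC-2
Step 1 - add duration:
  minutes: 10 + 44 = 54
  hours: 19 + 1 + 0 = 20
  end in UTC-2: 20:54
Step 2 - convert UTC-2 -> UTC+4:
  offset difference: 4 - (-2) = 6 hours
  20 + (6) = 26 -> mod 24 = 2
Result: 02:54 in UTC+4

02:54


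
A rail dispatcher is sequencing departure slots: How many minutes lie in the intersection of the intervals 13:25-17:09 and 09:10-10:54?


Interval A: [805, 1029] minutes from midnight
Interval B: [550, 654] minutes from midnight
Overlap start = max(805, 550) = 805
Overlap end = min(1029, 654) = 654
End <= start, so the intervals do not overlap: 0 minutes

0


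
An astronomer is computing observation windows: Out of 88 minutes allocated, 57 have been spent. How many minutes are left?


Total budget: 88 minutes
Time used: 57 minutes
Remaining: 88 - 57 = 31 minutes
Percent used: 64.8%
Percent remaining: 35.2%

31


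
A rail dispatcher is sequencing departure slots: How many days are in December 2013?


Month: December
Year: 2013
December is a 31-day month
Total: 31 days

31


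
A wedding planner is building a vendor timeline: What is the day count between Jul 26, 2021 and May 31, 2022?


Start date: 2021-07-26
End date: 2022-05-31
Jul 2021: +6 days
Aug 2021: +31 days
Sep 2021: +30 days
... (8 more months)
Total: 309 days

309


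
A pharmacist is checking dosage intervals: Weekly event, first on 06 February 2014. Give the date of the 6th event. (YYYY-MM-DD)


First occurrence: 2014-02-06 (occurrence 1)
Each occurrence is 7 days after the previous.
Occurrence 6 is 5 weeks after the first.
5 weeks = 35 days
2014-02-06 + 35 days = 2014-03-13

2014-03-13


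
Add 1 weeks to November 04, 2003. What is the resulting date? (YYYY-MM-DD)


Start: 2003-11-04
Weeks to add: 1
Convert to days: 1 x 7 = 7 days
Add 7 days to 2003-11-04
Result: 2003-11-11

2003-11-11


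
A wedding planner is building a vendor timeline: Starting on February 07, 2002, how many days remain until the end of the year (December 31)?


Start: February 07, 2002
End: December 31, 2002
Days left in February: 21
March: 31
April: 30
May: 31
June: 30
... plus remaining months
Sum of remaining months: 306
Total: 21 + 306 = 327

327


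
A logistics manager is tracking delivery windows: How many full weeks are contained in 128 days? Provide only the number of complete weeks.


Total days: 128
Days per week: 7
Division: 128 / 7 = 18 remainder 2
Complete weeks: 18
Remaining days: 2

18


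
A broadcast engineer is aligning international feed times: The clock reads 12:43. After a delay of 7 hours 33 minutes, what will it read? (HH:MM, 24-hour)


Start time: 12:43
Adding: 7 hours 33 minutes
Minutes: 43 + 33 = 76
Minute overflow: 76 >= 60, so carry 1 hour, minutes = 16
Hours: 12 + 7 + 1 = 20
Result: 20:16

20:16


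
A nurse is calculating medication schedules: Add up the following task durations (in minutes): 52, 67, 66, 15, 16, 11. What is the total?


Durations: 52, 67, 66, 15, 16, 11
Running sum: 52
+ 67 = 119
+ 66 = 185
+ 15 = 200
+ 16 = 216
+ 11 = 227
Total duration: 227 minutes
That is 3 hours and 47 minutes

227


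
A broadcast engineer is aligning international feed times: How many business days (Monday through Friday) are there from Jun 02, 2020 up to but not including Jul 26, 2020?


Start: 2020-06-02 (Tuesday)
End (exclusive): 2020-07-26 (Sunday)
Total calendar days: 54
Full weeks: 54 // 7 = 7 -> 35 weekdays
Remaining 5 days starting on Tuesday:
  Tue(w), Wed(w), Thu(w), Fri(w), Sat(-) -> 4 weekdays
Total business days: 35 + 4 = 39

39


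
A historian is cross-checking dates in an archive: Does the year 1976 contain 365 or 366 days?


Year: 1976
Check leap year rules:
Divisible by 4? Yes
Divisible by 100? No
1976 is a leap year
Days: 366

366


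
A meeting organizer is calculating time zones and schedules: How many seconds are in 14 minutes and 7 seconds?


Minutes: 14
Extra seconds: 7
Seconds per minute: 60
Minutes to seconds: 14 x 60 = 840
Total: 840 + 7 = 847

847


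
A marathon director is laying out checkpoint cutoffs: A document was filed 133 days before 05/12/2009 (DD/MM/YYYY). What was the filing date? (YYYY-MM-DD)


Start: 2009-12-05
Subtracting 133 days
Days already passed in December: 5
After going back through December: 128 more days to subtract
November 2009: 30 days, 98 remaining
October 2009: 31 days, 67 remaining
September 2009: 30 days, 37 remaining
August 2009: 31 days, 6 remaining
Result: 2009-07-25

2009-07-25


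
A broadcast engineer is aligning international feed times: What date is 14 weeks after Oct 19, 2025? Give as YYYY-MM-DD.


Start: 2025-10-19
Weeks to add: 14
Convert to days: 14 x 7 = 98 days
Add 98 days to 2025-10-19
Result: 2026-01-25

2026-01-25


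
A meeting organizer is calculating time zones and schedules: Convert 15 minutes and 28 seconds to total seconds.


Minutes: 15
Extra seconds: 28
Seconds per minute: 60
Minutes to seconds: 15 x 60 = 900
Total: 900 + 28 = 928

928


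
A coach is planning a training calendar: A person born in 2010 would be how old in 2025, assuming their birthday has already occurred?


Birth year: 2010
Current year: 2025
Age = current year - birth year
Age = 2025 - 2010 = 15

15


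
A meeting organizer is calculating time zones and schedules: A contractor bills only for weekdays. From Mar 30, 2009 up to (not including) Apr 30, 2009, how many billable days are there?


Start: 2009-03-30 (Monday)
End (exclusive): 2009-04-30 (Thursday)
Total calendar days: 31
Full weeks: 31 // 7 = 4 -> 20 weekdays
Remaining 3 days starting on Monday:
  Mon(w), Tue(w), Wed(w) -> 3 weekdays
Total business days: 20 + 3 = 23

23


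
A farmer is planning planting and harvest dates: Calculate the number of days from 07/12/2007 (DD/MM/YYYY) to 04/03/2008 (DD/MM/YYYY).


Start date: 2007-12-07
End date: 2008-03-04
Dec 2007: +25 days
Jan 2008: +31 days
Feb 2008: +29 days
Mar 2008: +3 days
Total: 88 days

88


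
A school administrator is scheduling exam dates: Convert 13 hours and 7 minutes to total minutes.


Hours: 13
Extra minutes: 7
Minutes per hour: 60
Hours to minutes: 13 x 60 = 780
Total: 780 + 7 = 787

787


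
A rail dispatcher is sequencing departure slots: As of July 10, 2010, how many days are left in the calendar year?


Start: July 10, 2010
End: December 31, 2010
Days left in July: 21
August: 31
September: 30
October: 31
November: 30
... plus remaining months
Sum of remaining months: 153
Total: 21 + 153 = 174

174


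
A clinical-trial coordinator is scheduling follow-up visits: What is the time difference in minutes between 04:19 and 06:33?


Start time: 04:19 = 259 minutes from midnight
End time: 06:33 = 393 minutes from midnight
Difference: 393 - 259 = 134 minutes
That is 2 hours and 14 minutes

134


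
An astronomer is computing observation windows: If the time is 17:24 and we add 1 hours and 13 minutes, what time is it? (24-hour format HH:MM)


Start time: 17:24
Adding: 1 hours 13 minutes
Minutes: 24 + 13 = 37
Hours: 17 + 1 + 0 = 18
Result: 18:37

18:37


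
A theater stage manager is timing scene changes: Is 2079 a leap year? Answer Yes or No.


Year: 2079
Divisible by 4? 2079 / 4 = 519.75 -> No
Not divisible by 4, so NOT a leap year

No


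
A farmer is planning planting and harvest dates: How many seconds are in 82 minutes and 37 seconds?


Minutes: 82
Seconds: 37
Convert minutes to seconds: 82 x 60 = 4920
Add remaining seconds: 4920 + 37 = 4957

4957


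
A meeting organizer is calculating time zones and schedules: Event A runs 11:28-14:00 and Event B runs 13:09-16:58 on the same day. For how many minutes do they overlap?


Interval A: [688, 840] minutes from midnight
Interval B: [789, 1018] minutes from midnight
Overlap start = max(688, 789) = 789
Overlap end = min(840, 1018) = 840
Overlap = 840 - 789 = 51 minutes

51


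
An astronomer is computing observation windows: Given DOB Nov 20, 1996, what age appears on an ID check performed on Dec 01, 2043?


Birth: 1996-11-20
Reference: 2043-12-01
Year difference: 2043 - 1996 = 47
Has birthday (11-20) occurred by 12-01? Yes
Age in full years: 47

47


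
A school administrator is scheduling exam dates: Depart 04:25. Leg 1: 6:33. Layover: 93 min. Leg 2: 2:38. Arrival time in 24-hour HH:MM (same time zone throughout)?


Depart: 04:25
Leg 1: +393 min -> 10:58
Layover: +93 min -> 12:31
Leg 2: +158 min -> 15:09
Total travel: 644 minutes = 10h 44m
Arrival: 15:09

15:09


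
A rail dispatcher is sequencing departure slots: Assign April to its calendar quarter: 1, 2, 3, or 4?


Month: April (month 4)
Q1: January-March (months 1-3)
Q2: April-June (months 4-6)
Q3: July-September (months 7-9)
Q4: October-December (months 10-12)
Month 4 falls in Q2

2


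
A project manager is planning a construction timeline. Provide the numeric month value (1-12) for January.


Calendar month order:
1. January <--
2. February
January is month number 1

1


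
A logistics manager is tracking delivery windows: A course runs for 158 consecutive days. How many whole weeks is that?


Total days: 158
Days per week: 7
Division: 158 / 7 = 22 remainder 4
Complete weeks: 22
Remaining days: 4

22


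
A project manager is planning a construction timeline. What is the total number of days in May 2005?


Month: May
Year: 2005
May is a 31-day month
Total: 31 days

31


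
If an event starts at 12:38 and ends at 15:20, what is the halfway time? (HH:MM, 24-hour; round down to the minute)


Start time: 12:38 = 758 minutes from midnight
End time: 15:20 = 920 minutes from midnight
Sum: 758 + 920 = 1678
Midpoint: 1678 / 2 = 839 minutes
Convert: 839 / 60 = 13 hours, 59 minutes
Result: 13:59

13:59


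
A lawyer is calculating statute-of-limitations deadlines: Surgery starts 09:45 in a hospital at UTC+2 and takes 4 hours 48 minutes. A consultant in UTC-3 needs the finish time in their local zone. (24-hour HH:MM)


Start: 09:45 in UTC+2
Step 1 - add duration:
  minutes: 45 + 48 = 93 (carry 1h)
  hours: 9 + 4 + 1 = 14
  end in UTC+2: 14:33
Step 2 - convert UTC+2 -> UTC-3:
  offset difference: -3 - (2) = -5 hours
  14 + (-5) = 9 -> mod 24 = 9
Result: 09:33 in UTC-3

09:33


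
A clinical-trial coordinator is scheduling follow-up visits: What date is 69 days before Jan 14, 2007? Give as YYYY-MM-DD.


Start: 2007-01-14
Subtracting 69 days
Days already passed in January: 14
After going back through January: 55 more days to subtract
December 2006: 31 days, 24 remaining
November 2006 has 30 days, need 24
Result: 2006-11-06

2006-11-06


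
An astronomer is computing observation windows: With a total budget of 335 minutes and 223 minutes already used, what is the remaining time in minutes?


Total budget: 335 minutes
Time used: 223 minutes
Remaining: 335 - 223 = 112 minutes
Percent used: 66.6%
Percent remaining: 33.4%

112


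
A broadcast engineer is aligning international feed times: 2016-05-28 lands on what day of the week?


Date: 2016-05-28
January 1, 2016 is a Friday
Day of year: 149
Offset from Jan 1: 148 days
148 mod 7 = 1
Result: Saturday

Saturday


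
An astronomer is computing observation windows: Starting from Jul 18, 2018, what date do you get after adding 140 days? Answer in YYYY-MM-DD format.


Start: 2018-07-18
Adding 140 days
Days remaining in July: 13
After July: 127 days still to add
August 2018: 31 days, 96 remaining
September 2018: 30 days, 66 remaining
October 2018: 31 days, 35 remaining
November 2018: 30 days, 5 remaining
Result: 2018-12-05

2018-12-05


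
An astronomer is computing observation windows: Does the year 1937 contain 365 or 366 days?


Year: 1937
Check leap year rules:
Divisible by 4? No
1937 is not a leap year
Days: 365

365


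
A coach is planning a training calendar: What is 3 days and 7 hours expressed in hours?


Days: 3
Extra hours: 7
Hours per day: 24
Days to hours: 3 x 24 = 72
Total: 72 + 7 = 79

79


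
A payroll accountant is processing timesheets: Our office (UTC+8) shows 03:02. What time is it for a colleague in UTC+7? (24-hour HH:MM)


Local time: 03:02 at UTC+8 (offset 8h)
Target zone: UTC+7 (offset 7h)
Difference: 7 - (8) = -1 hours
Calculation: 3 + (-1) = 2
Result: 02:02

02:02


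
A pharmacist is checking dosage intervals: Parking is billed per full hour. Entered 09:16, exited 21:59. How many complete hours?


Start: 09:16
End: 21:59
Hour difference: 21 - 9 = 12 hours
Minute difference: 59 - 16 = 43 minutes
Total minutes: 763
Complete hours: 763 / 60 = 12 (remainder 43)

12


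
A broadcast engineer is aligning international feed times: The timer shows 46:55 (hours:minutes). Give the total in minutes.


Hours: 46
Minutes: 55
Convert hours to minutes: 46 x 60 = 2760
Add remaining minutes: 2760 + 55 = 2815

2815


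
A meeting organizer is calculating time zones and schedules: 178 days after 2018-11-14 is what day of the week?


Start: 2018-11-14 (Wednesday)
Step 1 - find target date: add 178 days
  2018-11-14 + 178 days = 2019-05-11
Step 2 - day of week:
  178 mod 7 = 3
  Wednesday + 3 days -> Saturday
Result: Saturday (2019-05-11)

Saturday


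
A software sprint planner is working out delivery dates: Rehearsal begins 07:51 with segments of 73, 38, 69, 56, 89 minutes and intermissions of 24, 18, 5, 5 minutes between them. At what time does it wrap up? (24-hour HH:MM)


Start: 07:51 = 471 min from midnight
  after task 1 (73 min): 09:04
  after break (24 min): 09:28
  after task 2 (38 min): 10:06
  after break (18 min): 10:24
  after task 3 (69 min): 11:33
  after break (5 min): 11:38
  after task 4 (56 min): 12:34
  after break (5 min): 12:39
  after task 5 (89 min): 14:08
Total elapsed: 377 minutes
End time: 14:08

14:08


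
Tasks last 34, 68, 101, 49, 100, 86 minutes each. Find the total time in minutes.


Durations: 34, 68, 101, 49, 100, 86
Running sum: 34
+ 68 = 102
+ 101 = 203
+ 49 = 252
+ 100 = 352
+ 86 = 438
Total duration: 438 minutes
That is 7 hours and 18 minutes

438


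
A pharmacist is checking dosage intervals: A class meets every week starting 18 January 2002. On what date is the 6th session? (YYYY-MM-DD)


First occurrence: 2002-01-18 (occurrence 1)
Each occurrence is 7 days after the previous.
Occurrence 6 is 5 weeks after the first.
5 weeks = 35 days
2002-01-18 + 35 days = 2002-02-22

2002-02-22


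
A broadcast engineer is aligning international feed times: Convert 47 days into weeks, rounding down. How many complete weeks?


Total days: 47
Days per week: 7
Division: 47 / 7 = 6 remainder 5
Complete weeks: 6
Remaining days: 5

6


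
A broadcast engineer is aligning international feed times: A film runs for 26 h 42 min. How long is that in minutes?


Hours: 26
Minutes: 42
Convert hours to minutes: 26 x 60 = 1560
Add remaining minutes: 1560 + 42 = 1602

1602


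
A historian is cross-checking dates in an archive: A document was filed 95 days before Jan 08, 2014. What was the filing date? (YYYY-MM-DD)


Start: 2014-01-08
Subtracting 95 days
Days already passed in January: 8
After going back through January: 87 more days to subtract
December 2013: 31 days, 56 remaining
November 2013: 30 days, 26 remaining
October 2013 has 31 days, need 26
Result: 2013-10-05

2013-10-05


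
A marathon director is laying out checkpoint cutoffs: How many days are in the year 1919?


Year: 1919
Check leap year rules:
Divisible by 4? No
1919 is not a leap year
Days: 365

365


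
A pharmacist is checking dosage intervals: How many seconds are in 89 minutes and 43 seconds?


Minutes: 89
Extra seconds: 43
Seconds per minute: 60
Minutes to seconds: 89 x 60 = 5340
Total: 5340 + 43 = 5383

5383


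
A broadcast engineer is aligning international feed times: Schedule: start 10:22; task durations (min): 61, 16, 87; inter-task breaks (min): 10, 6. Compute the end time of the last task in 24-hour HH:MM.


Start: 10:22 = 622 min from midnight
  after task 1 (61 min): 11:23
  after break (10 min): 11:33
  after task 2 (16 min): 11:49
  after break (6 min): 11:55
  after task 3 (87 min): 13:22
Total elapsed: 180 minutes
End time: 13:22

13:22


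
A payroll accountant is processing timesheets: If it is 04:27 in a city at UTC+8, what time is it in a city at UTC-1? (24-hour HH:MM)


Local time: 04:27 at UTC+8 (offset 8h)
Target zone: UTC-1 (offset -1h)
Difference: -1 - (8) = -9 hours
Calculation: 4 + (-9) = -5
Wraparound: (-5) mod 24 = 19
Result: 19:27

19:27


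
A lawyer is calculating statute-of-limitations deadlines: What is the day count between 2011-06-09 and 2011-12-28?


Start date: 2011-06-09
End date: 2011-12-28
Jun 2011: +22 days
Jul 2011: +31 days
Aug 2011: +31 days
... (4 more months)
Total: 202 days

202


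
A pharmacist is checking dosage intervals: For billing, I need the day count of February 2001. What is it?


Month: February
Year: 2001
2001 is not a leap year
February has 28 days
Total: 28 days

28


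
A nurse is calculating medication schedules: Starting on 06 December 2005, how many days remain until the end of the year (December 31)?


Start: December 06, 2005
End: December 31, 2005
Days left in December: 25
Total: 25 days

25


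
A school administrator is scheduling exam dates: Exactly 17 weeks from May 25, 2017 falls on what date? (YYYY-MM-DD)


Start: 2017-05-25
Weeks to add: 17
Convert to days: 17 x 7 = 119 days
Add 119 days to 2017-05-25
Result: 2017-09-21

2017-09-21


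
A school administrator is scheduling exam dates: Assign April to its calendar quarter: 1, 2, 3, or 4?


Month: April (month 4)
Q1: January-March (months 1-3)
Q2: April-June (months 4-6)
Q3: July-September (months 7-9)
Q4: October-December (months 10-12)
Month 4 falls in Q2

2


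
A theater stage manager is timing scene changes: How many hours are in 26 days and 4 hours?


Days: 26
Extra hours: 4
Hours per day: 24
Days to hours: 26 x 24 = 624
Total: 624 + 4 = 628

628


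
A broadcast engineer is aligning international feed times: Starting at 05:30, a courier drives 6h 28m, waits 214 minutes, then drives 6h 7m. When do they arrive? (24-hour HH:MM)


Depart: 05:30
Leg 1: +388 min -> 11:58
Layover: +214 min -> 15:32
Leg 2: +367 min -> 21:39
Total travel: 969 minutes = 16h 9m
Arrival: 21:39

21:39


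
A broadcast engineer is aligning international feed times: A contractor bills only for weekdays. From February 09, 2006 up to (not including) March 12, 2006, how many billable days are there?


Start: 2006-02-09 (Thursday)
End (exclusive): 2006-03-12 (Sunday)
Total calendar days: 31
Full weeks: 31 // 7 = 4 -> 20 weekdays
Remaining 3 days starting on Thursday:
  Thu(w), Fri(w), Sat(-) -> 2 weekdays
Total business days: 20 + 2 = 22

22


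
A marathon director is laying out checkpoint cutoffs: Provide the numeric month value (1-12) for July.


Calendar month order:
6. June
7. July <--
8. August
July is month number 7

7


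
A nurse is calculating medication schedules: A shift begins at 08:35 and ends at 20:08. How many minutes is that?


Start time: 08:35 = 515 minutes from midnight
End time: 20:08 = 1208 minutes from midnight
Difference: 1208 - 515 = 693 minutes
That is 11 hours and 33 minutes

693


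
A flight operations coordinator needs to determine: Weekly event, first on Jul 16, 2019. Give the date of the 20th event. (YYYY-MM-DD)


First occurrence: 2019-07-16 (occurrence 1)
Each occurrence is 7 days after the previous.
Occurrence 20 is 19 weeks after the first.
19 weeks = 133 days
2019-07-16 + 133 days = 2019-11-26

2019-11-26


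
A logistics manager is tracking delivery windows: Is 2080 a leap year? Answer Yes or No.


Year: 2080
Divisible by 4? 2080 / 4 = 520.0 -> Yes
Divisible by 100? 2080 / 100 = 20.8 -> No
Divisible by 4 but not 100, so it IS a leap year

Yes


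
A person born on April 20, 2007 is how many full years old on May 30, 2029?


Birth: 2007-04-20
Reference: 2029-05-30
Year difference: 2029 - 2007 = 22
Has birthday (04-20) occurred by 05-30? Yes
Age in full years: 22

22


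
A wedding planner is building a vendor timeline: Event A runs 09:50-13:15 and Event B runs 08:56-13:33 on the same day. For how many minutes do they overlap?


Interval A: [590, 795] minutes from midnight
Interval B: [536, 813] minutes from midnight
Overlap start = max(590, 536) = 590
Overlap end = min(795, 813) = 795
Overlap = 795 - 590 = 205 minutes

205


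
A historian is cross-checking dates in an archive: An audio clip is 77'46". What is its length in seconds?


Minutes: 77
Seconds: 46
Convert minutes to seconds: 77 x 60 = 4620
Add remaining seconds: 4620 + 46 = 4666

4666


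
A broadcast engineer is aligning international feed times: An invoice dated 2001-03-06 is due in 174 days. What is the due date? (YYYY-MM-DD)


Start: 2001-03-06
Adding 174 days
Days remaining in March: 25
After March: 149 days still to add
April 2001: 30 days, 119 remaining
May 2001: 31 days, 88 remaining
June 2001: 30 days, 58 remaining
July 2001: 31 days, 27 remaining
Result: 2001-08-27

2001-08-27


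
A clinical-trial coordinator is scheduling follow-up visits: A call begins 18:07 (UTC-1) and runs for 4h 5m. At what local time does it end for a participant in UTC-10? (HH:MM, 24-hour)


Start: 18:07 in UTC-1
Step 1 - add duration:
  minutes: 7 + 5 = 12
  hours: 18 + 4 + 0 = 22
  end in UTC-1: 22:12
Step 2 - convert UTC-1 -> UTC-10:
  offset difference: -10 - (-1) = -9 hours
  22 + (-9) = 13 -> mod 24 = 13
Result: 13:12 in UTC-10

13:12


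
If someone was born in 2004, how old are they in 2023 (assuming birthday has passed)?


Birth year: 2004
Current year: 2023
Age = current year - birth year
Age = 2023 - 2004 = 19

19


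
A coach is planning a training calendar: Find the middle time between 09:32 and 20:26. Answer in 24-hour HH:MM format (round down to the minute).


Start time: 09:32 = 572 minutes from midnight
End time: 20:26 = 1226 minutes from midnight
Sum: 572 + 1226 = 1798
Midpoint: 1798 / 2 = 899 minutes
Convert: 899 / 60 = 14 hours, 59 minutes
Result: 14:59

14:59


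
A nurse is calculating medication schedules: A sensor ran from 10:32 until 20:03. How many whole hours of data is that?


Start: 10:32
End: 20:03
Hour difference: 20 - 10 = 10 hours
Minute difference: 3 - 32 = -29 minutes
Total minutes: 571
Complete hours: 571 / 60 = 9 (remainder 31)

9


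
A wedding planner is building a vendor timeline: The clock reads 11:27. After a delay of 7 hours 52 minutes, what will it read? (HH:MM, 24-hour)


Start time: 11:27
Adding: 7 hours 52 minutes
Minutes: 27 + 52 = 79
Minute overflow: 79 >= 60, so carry 1 hour, minutes = 19
Hours: 11 + 7 + 1 = 19
Result: 19:19

19:19


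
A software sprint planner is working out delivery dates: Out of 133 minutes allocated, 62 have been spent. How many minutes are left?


Total budget: 133 minutes
Time used: 62 minutes
Remaining: 133 - 62 = 71 minutes
Percent used: 46.6%
Percent remaining: 53.4%

71


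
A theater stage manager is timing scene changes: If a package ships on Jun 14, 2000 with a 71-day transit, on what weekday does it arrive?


Start: 2000-06-14 (Wednesday)
Step 1 - find target date: add 71 days
  2000-06-14 + 71 days = 2000-08-24
Step 2 - day of week:
  71 mod 7 = 1
  Wednesday + 1 days -> Thursday
Result: Thursday (2000-08-24)

Thursday


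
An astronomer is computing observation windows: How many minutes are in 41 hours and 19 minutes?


Hours: 41
Extra minutes: 19
Minutes per hour: 60
Hours to minutes: 41 x 60 = 2460
Total: 2460 + 19 = 2479

2479


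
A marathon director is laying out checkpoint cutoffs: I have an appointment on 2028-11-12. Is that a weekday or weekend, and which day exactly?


Date: 2028-11-12
January 1, 2028 is a Saturday
Day of year: 317
Offset from Jan 1: 316 days
316 mod 7 = 1
Result: Sunday

Sunday


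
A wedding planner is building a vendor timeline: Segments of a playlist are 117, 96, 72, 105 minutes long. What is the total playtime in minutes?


Durations: 117, 96, 72, 105
Running sum: 117
+ 96 = 213
+ 72 = 285
+ 105 = 390
Total duration: 390 minutes
That is 6 hours and 30 minutes

390


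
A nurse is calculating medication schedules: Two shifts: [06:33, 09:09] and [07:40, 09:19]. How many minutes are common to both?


Interval A: [393, 549] minutes from midnight
Interval B: [460, 559] minutes from midnight
Overlap start = max(393, 460) = 460
Overlap end = min(549, 559) = 549
Overlap = 549 - 460 = 89 minutes

89


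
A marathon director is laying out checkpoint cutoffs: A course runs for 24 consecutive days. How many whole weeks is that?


Total days: 24
Days per week: 7
Division: 24 / 7 = 3 remainder 3
Complete weeks: 3
Remaining days: 3

3


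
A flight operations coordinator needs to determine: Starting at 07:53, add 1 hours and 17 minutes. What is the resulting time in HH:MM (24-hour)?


Start time: 07:53
Adding: 1 hours 17 minutes
Minutes: 53 + 17 = 70
Minute overflow: 70 >= 60, so carry 1 hour, minutes = 10
Hours: 7 + 1 + 1 = 9
Result: 09:10

09:10


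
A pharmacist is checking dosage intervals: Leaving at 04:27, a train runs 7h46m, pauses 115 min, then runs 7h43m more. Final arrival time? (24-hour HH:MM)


Depart: 04:27
Leg 1: +466 min -> 12:13
Layover: +115 min -> 14:08
Leg 2: +463 min -> 21:51
Total travel: 1044 minutes = 17h 24m
Arrival: 21:51

21:51


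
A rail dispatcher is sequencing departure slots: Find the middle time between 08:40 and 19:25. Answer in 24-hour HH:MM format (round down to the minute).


Start time: 08:40 = 520 minutes from midnight
End time: 19:25 = 1165 minutes from midnight
Sum: 520 + 1165 = 1685
Midpoint: 1685 / 2 = 842 minutes
Convert: 842 / 60 = 14 hours, 2 minutes
Result: 14:02

14:02


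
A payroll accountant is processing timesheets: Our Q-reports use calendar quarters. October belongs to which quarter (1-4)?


Month: October (month 10)
Q1: January-March (months 1-3)
Q2: April-June (months 4-6)
Q3: July-September (months 7-9)
Q4: October-December (months 10-12)
Month 10 falls in Q4

4


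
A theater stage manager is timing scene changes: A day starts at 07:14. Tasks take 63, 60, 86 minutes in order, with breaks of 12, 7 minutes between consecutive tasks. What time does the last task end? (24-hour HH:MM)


Start: 07:14 = 434 min from midnight
  after task 1 (63 min): 08:17
  after break (12 min): 08:29
  after task 2 (60 min): 09:29
  after break (7 min): 09:36
  after task 3 (86 min): 11:02
Total elapsed: 228 minutes
End time: 11:02

11:02


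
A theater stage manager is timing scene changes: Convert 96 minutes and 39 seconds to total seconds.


Minutes: 96
Extra seconds: 39
Seconds per minute: 60
Minutes to seconds: 96 x 60 = 5760
Total: 5760 + 39 = 5799

5799


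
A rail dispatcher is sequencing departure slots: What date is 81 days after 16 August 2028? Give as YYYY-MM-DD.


Start: 2028-08-16
Adding 81 days
Days remaining in August: 15
After August: 66 days still to add
September 2028: 30 days, 36 remaining
October 2028: 31 days, 5 remaining
November 2028 has 30 days, need 5
Result: 2028-11-05

2028-11-05


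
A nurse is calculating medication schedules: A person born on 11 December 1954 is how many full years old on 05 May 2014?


Birth: 1954-12-11
Reference: 2014-05-05
Year difference: 2014 - 1954 = 60
Has birthday (12-11) occurred by 05-05? No
Birthday not yet reached this year -> subtract 1
Age in full years: 59

59


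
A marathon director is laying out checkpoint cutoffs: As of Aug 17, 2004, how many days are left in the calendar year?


Start: August 17, 2004
End: December 31, 2004
Days left in August: 14
September: 30
October: 31
November: 30
December: 31
Sum of remaining months: 122
Total: 14 + 122 = 136

136


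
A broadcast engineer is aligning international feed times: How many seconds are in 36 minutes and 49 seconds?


Minutes: 36
Seconds: 49
Convert minutes to seconds: 36 x 60 = 2160
Add remaining seconds: 2160 + 49 = 2209

2209


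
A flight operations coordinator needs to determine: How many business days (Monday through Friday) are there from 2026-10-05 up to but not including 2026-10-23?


Start: 2026-10-05 (Monday)
End (exclusive): 2026-10-23 (Friday)
Total calendar days: 18
Full weeks: 18 // 7 = 2 -> 10 weekdays
Remaining 4 days starting on Monday:
  Mon(w), Tue(w), Wed(w), Thu(w) -> 4 weekdays
Total business days: 10 + 4 = 14

14


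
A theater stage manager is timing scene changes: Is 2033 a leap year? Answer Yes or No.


Year: 2033
Divisible by 4? 2033 / 4 = 508.25 -> No
Not divisible by 4, so NOT a leap year

No


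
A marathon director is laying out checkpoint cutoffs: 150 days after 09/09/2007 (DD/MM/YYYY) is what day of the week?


Start: 2007-09-09 (Sunday)
Step 1 - find target date: add 150 days
  2007-09-09 + 150 days = 2008-02-06
Step 2 - day of week:
  150 mod 7 = 3
  Sunday + 3 days -> Wednesday
Result: Wednesday (2008-02-06)

Wednesday


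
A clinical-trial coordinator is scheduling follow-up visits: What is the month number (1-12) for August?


Calendar month order:
7. July
8. August <--
9. September
August is month number 8

8


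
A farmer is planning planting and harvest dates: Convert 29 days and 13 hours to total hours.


Days: 29
Extra hours: 13
Hours per day: 24
Days to hours: 29 x 24 = 696
Total: 696 + 13 = 709

709


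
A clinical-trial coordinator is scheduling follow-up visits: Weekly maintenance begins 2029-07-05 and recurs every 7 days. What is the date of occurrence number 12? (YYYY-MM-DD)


First occurrence: 2029-07-05 (occurrence 1)
Each occurrence is 7 days after the previous.
Occurrence 12 is 11 weeks after the first.
11 weeks = 77 days
2029-07-05 + 77 days = 2029-09-20

2029-09-20


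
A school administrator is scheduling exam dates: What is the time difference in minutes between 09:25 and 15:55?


Start time: 09:25 = 565 minutes from midnight
End time: 15:55 = 955 minutes from midnight
Difference: 955 - 565 = 390 minutes
That is 6 hours and 30 minutes

390


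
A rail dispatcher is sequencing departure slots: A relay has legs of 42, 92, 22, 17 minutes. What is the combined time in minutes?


Durations: 42, 92, 22, 17
Running sum: 42
+ 92 = 134
+ 22 = 156
+ 17 = 173
Total duration: 173 minutes
That is 2 hours and 53 minutes

173


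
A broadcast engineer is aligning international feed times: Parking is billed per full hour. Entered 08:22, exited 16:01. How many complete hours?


Start: 08:22
End: 16:01
Hour difference: 16 - 8 = 8 hours
Minute difference: 1 - 22 = -21 minutes
Total minutes: 459
Complete hours: 459 / 60 = 7 (remainder 39)

7


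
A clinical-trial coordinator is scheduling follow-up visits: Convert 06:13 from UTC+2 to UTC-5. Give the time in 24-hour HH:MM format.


Local time: 06:13 at UTC+2 (offset 2h)
Target zone: UTC-5 (offset -5h)
Difference: -5 - (2) = -7 hours
Calculation: 6 + (-7) = -1
Wraparound: (-1) mod 24 = 23
Result: 23:13

23:13


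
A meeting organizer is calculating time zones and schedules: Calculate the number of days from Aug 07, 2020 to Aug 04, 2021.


Start date: 2020-08-07
End date: 2021-08-04
Aug 2020: +25 days
Sep 2020: +30 days
Oct 2020: +31 days
... (10 more months)
Total: 362 days

362
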